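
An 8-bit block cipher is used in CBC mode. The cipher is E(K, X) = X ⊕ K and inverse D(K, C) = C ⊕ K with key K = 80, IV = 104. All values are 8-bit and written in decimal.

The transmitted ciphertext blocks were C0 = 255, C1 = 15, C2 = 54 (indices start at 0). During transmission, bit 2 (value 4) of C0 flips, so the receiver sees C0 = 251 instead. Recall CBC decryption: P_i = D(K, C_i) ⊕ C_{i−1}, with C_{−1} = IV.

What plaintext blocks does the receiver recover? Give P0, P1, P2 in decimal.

Only C0 changed, to 251. In CBC, a change in C_i garbles P_i and flips the same bit in P_{i+1}. Decrypting the received ciphertext:
P0: D(K, 251) = 171; 171 ⊕ 104 = 195.
P1: D(K, 15) = 95; 95 ⊕ 251 = 164.
P2: D(K, 54) = 102; 102 ⊕ 15 = 105.
Blocks that differ from the original plaintext: P0, P1.

P0 = 195, P1 = 164, P2 = 105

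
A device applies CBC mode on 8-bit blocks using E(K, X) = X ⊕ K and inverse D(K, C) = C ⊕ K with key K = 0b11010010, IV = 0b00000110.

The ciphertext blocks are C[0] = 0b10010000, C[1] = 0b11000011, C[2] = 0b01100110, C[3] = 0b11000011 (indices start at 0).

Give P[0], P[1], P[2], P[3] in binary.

P[0] = 0b01000100, P[1] = 0b10000001, P[2] = 0b01110111, P[3] = 0b01110111

CBC decryption: P_i = D(K, C_i) ⊕ C_{i−1}, with C_{−1} = IV.
P[0]: D(K, 0b10010000) = 0b01000010; 0b01000010 ⊕ 0b00000110 = 0b01000100.
P[1]: D(K, 0b11000011) = 0b00010001; 0b00010001 ⊕ 0b10010000 = 0b10000001.
P[2]: D(K, 0b01100110) = 0b10110100; 0b10110100 ⊕ 0b11000011 = 0b01110111.
P[3]: D(K, 0b11000011) = 0b00010001; 0b00010001 ⊕ 0b01100110 = 0b01110111.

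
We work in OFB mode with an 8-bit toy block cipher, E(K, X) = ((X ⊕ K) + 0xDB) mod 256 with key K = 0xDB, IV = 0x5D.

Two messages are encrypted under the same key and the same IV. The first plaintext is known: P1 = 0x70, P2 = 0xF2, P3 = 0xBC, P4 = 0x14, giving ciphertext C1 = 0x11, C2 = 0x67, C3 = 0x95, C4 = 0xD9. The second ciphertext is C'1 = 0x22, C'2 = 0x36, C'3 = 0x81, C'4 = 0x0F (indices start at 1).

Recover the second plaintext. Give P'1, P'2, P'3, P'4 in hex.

P'1 = 0x43, P'2 = 0xA3, P'3 = 0xA8, P'4 = 0xC2

In OFB with a reused IV, both messages share the same keystream S_i, so C_i ⊕ C'_i = P_i ⊕ P'_i and thus P'_i = P_i ⊕ C_i ⊕ C'_i.
P'1: 0x70 ⊕ 0x11 ⊕ 0x22 = 0x43.
P'2: 0xF2 ⊕ 0x67 ⊕ 0x36 = 0xA3.
P'3: 0xBC ⊕ 0x95 ⊕ 0x81 = 0xA8.
P'4: 0x14 ⊕ 0xD9 ⊕ 0x0F = 0xC2.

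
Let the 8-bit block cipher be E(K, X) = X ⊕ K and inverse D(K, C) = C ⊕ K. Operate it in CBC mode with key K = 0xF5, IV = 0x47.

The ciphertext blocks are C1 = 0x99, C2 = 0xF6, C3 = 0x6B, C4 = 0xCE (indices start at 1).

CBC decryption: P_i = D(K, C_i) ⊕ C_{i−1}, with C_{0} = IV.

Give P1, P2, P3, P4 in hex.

P1: D(K, 0x99) = 0x6C; 0x6C ⊕ 0x47 = 0x2B.
P2: D(K, 0xF6) = 0x03; 0x03 ⊕ 0x99 = 0x9A.
P3: D(K, 0x6B) = 0x9E; 0x9E ⊕ 0xF6 = 0x68.
P4: D(K, 0xCE) = 0x3B; 0x3B ⊕ 0x6B = 0x50.

P1 = 0x2B, P2 = 0x9A, P3 = 0x68, P4 = 0x50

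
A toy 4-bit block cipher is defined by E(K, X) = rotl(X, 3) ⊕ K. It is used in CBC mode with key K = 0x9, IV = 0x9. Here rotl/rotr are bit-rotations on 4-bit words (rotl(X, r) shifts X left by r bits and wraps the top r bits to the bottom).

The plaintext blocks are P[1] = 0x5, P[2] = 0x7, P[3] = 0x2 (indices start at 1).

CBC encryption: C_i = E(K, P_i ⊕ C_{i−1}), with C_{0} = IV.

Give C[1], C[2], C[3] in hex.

C[1]: P[1] ⊕ 0x9 = 0xC; E(K, 0xC) = 0xF.
C[2]: P[2] ⊕ 0xF = 0x8; E(K, 0x8) = 0xD.
C[3]: P[3] ⊕ 0xD = 0xF; E(K, 0xF) = 0x6.

C[1] = 0xF, C[2] = 0xD, C[3] = 0x6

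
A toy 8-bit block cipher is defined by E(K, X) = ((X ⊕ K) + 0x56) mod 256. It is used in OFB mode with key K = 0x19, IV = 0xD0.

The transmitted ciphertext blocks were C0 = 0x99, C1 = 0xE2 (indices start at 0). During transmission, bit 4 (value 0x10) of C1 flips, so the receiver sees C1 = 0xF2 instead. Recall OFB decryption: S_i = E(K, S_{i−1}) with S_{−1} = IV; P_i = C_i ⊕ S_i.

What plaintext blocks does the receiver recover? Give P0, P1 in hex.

Only C1 changed, to 0xF2. In OFB, a change in C_i flips the same bit in P_i only; the keystream is unaffected. Decrypting the received ciphertext:
P0: S = E(K, 0xD0) = 0x1F; 0x99 ⊕ 0x1F = 0x86.
P1: S = E(K, 0x1F) = 0x5C; 0xF2 ⊕ 0x5C = 0xAE.
Blocks that differ from the original plaintext: P1.

P0 = 0x86, P1 = 0xAE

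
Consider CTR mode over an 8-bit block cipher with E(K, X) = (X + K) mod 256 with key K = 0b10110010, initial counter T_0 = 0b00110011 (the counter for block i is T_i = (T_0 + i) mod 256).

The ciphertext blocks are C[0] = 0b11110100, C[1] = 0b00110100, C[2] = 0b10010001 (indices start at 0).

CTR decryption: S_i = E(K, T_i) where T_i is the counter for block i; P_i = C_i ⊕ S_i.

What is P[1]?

P[1]: T = 0b00110100, S = E(K, T) = 0b11100110; 0b00110100 ⊕ 0b11100110 = 0b11010010.

P[1] = 0b11010010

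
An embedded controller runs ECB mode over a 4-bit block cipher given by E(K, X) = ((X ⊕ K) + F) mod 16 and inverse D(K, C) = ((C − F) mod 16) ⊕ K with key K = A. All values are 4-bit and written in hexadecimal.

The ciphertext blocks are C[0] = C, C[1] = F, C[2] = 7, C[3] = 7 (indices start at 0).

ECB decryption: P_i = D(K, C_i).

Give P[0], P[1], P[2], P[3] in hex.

P[0] = 7, P[1] = A, P[2] = 2, P[3] = 2

P[0]: D(K, C) = 7.
P[1]: D(K, F) = A.
P[2]: D(K, 7) = 2.
P[3]: D(K, 7) = 2.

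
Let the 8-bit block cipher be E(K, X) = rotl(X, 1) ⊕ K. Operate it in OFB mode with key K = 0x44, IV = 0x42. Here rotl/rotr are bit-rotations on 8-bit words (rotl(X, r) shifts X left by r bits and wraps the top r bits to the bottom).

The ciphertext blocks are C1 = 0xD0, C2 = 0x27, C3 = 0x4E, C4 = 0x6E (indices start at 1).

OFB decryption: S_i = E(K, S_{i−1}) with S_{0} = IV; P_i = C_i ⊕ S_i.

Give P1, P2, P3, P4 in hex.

P1: S = E(K, 0x42) = 0xC0; 0xD0 ⊕ 0xC0 = 0x10.
P2: S = E(K, 0xC0) = 0xC5; 0x27 ⊕ 0xC5 = 0xE2.
P3: S = E(K, 0xC5) = 0xCF; 0x4E ⊕ 0xCF = 0x81.
P4: S = E(K, 0xCF) = 0xDB; 0x6E ⊕ 0xDB = 0xB5.

P1 = 0x10, P2 = 0xE2, P3 = 0x81, P4 = 0xB5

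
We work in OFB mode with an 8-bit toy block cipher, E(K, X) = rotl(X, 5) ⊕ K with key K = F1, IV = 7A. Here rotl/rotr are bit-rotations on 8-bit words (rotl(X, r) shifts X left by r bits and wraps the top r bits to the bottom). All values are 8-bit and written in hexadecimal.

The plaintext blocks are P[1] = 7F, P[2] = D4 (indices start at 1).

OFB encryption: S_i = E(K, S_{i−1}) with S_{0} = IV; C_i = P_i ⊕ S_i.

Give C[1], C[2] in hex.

C[1]: S = E(K, 7A) = BE; 7F ⊕ BE = C1.
C[2]: S = E(K, BE) = 26; D4 ⊕ 26 = F2.

C[1] = C1, C[2] = F2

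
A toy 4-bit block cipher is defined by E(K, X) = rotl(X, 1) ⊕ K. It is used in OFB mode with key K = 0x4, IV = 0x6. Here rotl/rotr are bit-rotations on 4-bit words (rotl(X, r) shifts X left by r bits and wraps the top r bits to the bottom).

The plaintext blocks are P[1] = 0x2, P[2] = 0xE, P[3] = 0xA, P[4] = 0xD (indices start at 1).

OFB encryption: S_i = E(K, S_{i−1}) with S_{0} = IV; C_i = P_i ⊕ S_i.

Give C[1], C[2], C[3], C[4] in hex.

C[1]: S = E(K, 0x6) = 0x8; 0x2 ⊕ 0x8 = 0xA.
C[2]: S = E(K, 0x8) = 0x5; 0xE ⊕ 0x5 = 0xB.
C[3]: S = E(K, 0x5) = 0xE; 0xA ⊕ 0xE = 0x4.
C[4]: S = E(K, 0xE) = 0x9; 0xD ⊕ 0x9 = 0x4.

C[1] = 0xA, C[2] = 0xB, C[3] = 0x4, C[4] = 0x4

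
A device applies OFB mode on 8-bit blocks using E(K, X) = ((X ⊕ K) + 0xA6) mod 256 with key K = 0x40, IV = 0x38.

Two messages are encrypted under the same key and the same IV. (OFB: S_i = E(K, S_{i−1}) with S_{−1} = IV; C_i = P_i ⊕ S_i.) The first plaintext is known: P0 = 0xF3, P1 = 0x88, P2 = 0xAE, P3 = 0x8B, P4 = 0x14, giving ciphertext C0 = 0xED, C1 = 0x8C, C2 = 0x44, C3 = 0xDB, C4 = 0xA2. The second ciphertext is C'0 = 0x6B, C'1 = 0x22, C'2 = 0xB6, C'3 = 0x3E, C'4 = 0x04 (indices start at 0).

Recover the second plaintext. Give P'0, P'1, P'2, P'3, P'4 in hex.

P'0 = 0x75, P'1 = 0x26, P'2 = 0x5C, P'3 = 0x6E, P'4 = 0xB2

In OFB with a reused IV, both messages share the same keystream S_i, so C_i ⊕ C'_i = P_i ⊕ P'_i and thus P'_i = P_i ⊕ C_i ⊕ C'_i.
P'0: 0xF3 ⊕ 0xED ⊕ 0x6B = 0x75.
P'1: 0x88 ⊕ 0x8C ⊕ 0x22 = 0x26.
P'2: 0xAE ⊕ 0x44 ⊕ 0xB6 = 0x5C.
P'3: 0x8B ⊕ 0xDB ⊕ 0x3E = 0x6E.
P'4: 0x14 ⊕ 0xA2 ⊕ 0x04 = 0xB2.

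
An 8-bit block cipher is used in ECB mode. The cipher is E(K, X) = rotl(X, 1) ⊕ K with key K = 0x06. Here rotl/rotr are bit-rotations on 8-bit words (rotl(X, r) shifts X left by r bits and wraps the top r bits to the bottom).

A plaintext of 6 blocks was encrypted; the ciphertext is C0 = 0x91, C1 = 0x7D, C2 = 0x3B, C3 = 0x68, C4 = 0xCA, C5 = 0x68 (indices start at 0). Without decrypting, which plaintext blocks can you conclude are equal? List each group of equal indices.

ECB encrypts each block independently with the same key, so equal ciphertext blocks imply equal plaintext blocks.
C3 = C5 = 0x68, so P3 = P5.

P3 = P5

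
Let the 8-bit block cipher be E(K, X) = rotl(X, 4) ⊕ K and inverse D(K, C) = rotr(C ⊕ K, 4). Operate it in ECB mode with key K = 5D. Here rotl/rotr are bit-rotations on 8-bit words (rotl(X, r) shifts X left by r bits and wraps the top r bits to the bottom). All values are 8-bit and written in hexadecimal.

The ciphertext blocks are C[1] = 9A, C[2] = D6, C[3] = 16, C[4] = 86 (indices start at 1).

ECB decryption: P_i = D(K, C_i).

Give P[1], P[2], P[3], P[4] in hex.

P[1] = 7C, P[2] = B8, P[3] = B4, P[4] = BD

P[1]: D(K, 9A) = 7C.
P[2]: D(K, D6) = B8.
P[3]: D(K, 16) = B4.
P[4]: D(K, 86) = BD.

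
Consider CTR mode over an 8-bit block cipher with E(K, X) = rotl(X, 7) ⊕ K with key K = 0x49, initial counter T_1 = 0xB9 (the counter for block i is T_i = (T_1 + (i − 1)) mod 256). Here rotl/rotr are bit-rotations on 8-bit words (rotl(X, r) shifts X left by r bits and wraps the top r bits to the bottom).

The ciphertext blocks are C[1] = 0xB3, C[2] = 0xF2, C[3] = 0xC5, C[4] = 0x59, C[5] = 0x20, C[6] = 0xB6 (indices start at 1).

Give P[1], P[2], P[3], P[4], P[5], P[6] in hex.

CTR decryption: S_i = E(K, T_i) where T_i is the counter for block i; P_i = C_i ⊕ S_i.
P[1]: T = 0xB9, S = E(K, T) = 0x95; 0xB3 ⊕ 0x95 = 0x26.
P[2]: T = 0xBA, S = E(K, T) = 0x14; 0xF2 ⊕ 0x14 = 0xE6.
P[3]: T = 0xBB, S = E(K, T) = 0x94; 0xC5 ⊕ 0x94 = 0x51.
P[4]: T = 0xBC, S = E(K, T) = 0x17; 0x59 ⊕ 0x17 = 0x4E.
P[5]: T = 0xBD, S = E(K, T) = 0x97; 0x20 ⊕ 0x97 = 0xB7.
P[6]: T = 0xBE, S = E(K, T) = 0x16; 0xB6 ⊕ 0x16 = 0xA0.

P[1] = 0x26, P[2] = 0xE6, P[3] = 0x51, P[4] = 0x4E, P[5] = 0xB7, P[6] = 0xA0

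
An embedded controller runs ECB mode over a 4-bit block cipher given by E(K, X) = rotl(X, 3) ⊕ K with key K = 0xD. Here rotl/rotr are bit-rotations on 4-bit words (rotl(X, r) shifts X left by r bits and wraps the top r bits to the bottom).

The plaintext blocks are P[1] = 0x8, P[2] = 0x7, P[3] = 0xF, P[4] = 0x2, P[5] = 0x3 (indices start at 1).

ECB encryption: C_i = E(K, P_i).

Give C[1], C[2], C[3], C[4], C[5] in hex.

C[1]: E(K, 0x8) = 0x9.
C[2]: E(K, 0x7) = 0x6.
C[3]: E(K, 0xF) = 0x2.
C[4]: E(K, 0x2) = 0xC.
C[5]: E(K, 0x3) = 0x4.

C[1] = 0x9, C[2] = 0x6, C[3] = 0x2, C[4] = 0xC, C[5] = 0x4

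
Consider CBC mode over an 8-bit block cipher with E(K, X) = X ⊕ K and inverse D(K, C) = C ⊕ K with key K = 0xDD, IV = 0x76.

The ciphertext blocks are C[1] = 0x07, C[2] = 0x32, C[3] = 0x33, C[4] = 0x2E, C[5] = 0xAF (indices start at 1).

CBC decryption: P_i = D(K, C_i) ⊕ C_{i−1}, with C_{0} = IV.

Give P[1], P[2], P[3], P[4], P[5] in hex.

P[1]: D(K, 0x07) = 0xDA; 0xDA ⊕ 0x76 = 0xAC.
P[2]: D(K, 0x32) = 0xEF; 0xEF ⊕ 0x07 = 0xE8.
P[3]: D(K, 0x33) = 0xEE; 0xEE ⊕ 0x32 = 0xDC.
P[4]: D(K, 0x2E) = 0xF3; 0xF3 ⊕ 0x33 = 0xC0.
P[5]: D(K, 0xAF) = 0x72; 0x72 ⊕ 0x2E = 0x5C.

P[1] = 0xAC, P[2] = 0xE8, P[3] = 0xDC, P[4] = 0xC0, P[5] = 0x5C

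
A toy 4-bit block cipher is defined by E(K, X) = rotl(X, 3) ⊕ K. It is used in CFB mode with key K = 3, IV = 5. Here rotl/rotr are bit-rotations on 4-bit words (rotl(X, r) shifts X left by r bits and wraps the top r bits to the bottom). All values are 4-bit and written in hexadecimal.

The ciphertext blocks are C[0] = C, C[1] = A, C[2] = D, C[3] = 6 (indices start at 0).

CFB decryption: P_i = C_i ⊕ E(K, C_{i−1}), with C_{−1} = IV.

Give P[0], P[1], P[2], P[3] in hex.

P[0]: E(K, 5) = 9; C ⊕ 9 = 5.
P[1]: E(K, C) = 5; A ⊕ 5 = F.
P[2]: E(K, A) = 6; D ⊕ 6 = B.
P[3]: E(K, D) = D; 6 ⊕ D = B.

P[0] = 5, P[1] = F, P[2] = B, P[3] = B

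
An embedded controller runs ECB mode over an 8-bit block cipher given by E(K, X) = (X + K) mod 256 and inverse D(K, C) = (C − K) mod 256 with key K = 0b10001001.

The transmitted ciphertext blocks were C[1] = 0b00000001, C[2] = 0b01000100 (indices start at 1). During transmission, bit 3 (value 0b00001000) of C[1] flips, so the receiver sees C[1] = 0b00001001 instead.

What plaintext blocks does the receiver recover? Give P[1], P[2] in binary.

ECB decryption: P_i = D(K, C_i).
Only C[1] changed, to 0b00001001. In ECB, a change in C_i affects only P_i. Decrypting the received ciphertext:
P[1]: D(K, 0b00001001) = 0b10000000.
P[2]: D(K, 0b01000100) = 0b10111011.
Blocks that differ from the original plaintext: P[1].

P[1] = 0b10000000, P[2] = 0b10111011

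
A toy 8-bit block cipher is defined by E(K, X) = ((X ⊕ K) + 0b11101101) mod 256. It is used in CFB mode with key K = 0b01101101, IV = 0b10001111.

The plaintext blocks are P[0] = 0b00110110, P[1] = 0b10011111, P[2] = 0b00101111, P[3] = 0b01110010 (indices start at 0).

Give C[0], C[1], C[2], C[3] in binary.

CFB encryption: C_i = P_i ⊕ E(K, C_{i−1}), with C_{−1} = IV.
C[0]: E(K, 0b10001111) = 0b11001111; 0b00110110 ⊕ 0b11001111 = 0b11111001.
C[1]: E(K, 0b11111001) = 0b10000001; 0b10011111 ⊕ 0b10000001 = 0b00011110.
C[2]: E(K, 0b00011110) = 0b01100000; 0b00101111 ⊕ 0b01100000 = 0b01001111.
C[3]: E(K, 0b01001111) = 0b00001111; 0b01110010 ⊕ 0b00001111 = 0b01111101.

C[0] = 0b11111001, C[1] = 0b00011110, C[2] = 0b01001111, C[3] = 0b01111101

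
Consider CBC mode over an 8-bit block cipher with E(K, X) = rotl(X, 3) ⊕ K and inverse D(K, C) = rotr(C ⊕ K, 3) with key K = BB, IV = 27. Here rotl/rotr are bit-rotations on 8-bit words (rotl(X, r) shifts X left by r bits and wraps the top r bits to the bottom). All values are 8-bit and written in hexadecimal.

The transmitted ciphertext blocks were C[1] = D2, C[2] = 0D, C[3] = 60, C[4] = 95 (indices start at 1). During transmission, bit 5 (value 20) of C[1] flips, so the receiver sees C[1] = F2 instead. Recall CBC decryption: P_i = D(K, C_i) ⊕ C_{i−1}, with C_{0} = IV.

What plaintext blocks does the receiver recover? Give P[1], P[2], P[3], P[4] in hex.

Only C[1] changed, to F2. In CBC, a change in C_i garbles P_i and flips the same bit in P_{i+1}. Decrypting the received ciphertext:
P[1]: D(K, F2) = 29; 29 ⊕ 27 = 0E.
P[2]: D(K, 0D) = D6; D6 ⊕ F2 = 24.
P[3]: D(K, 60) = 7B; 7B ⊕ 0D = 76.
P[4]: D(K, 95) = C5; C5 ⊕ 60 = A5.
Blocks that differ from the original plaintext: P[1], P[2].

P[1] = 0E, P[2] = 24, P[3] = 76, P[4] = A5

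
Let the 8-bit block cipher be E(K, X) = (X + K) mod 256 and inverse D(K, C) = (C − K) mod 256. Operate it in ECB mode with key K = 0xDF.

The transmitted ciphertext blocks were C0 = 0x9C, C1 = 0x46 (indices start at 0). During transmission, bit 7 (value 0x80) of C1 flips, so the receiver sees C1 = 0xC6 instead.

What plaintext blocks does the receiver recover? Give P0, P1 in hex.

ECB decryption: P_i = D(K, C_i).
Only C1 changed, to 0xC6. In ECB, a change in C_i affects only P_i. Decrypting the received ciphertext:
P0: D(K, 0x9C) = 0xBD.
P1: D(K, 0xC6) = 0xE7.
Blocks that differ from the original plaintext: P1.

P0 = 0xBD, P1 = 0xE7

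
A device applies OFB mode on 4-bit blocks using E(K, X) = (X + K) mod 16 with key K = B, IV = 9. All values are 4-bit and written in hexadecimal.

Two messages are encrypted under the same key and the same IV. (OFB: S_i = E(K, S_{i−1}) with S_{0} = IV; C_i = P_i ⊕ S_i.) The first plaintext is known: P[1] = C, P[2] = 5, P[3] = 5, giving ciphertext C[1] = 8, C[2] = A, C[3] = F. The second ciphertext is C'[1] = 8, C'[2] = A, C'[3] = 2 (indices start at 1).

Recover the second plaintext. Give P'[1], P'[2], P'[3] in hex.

P'[1] = C, P'[2] = 5, P'[3] = 8

In OFB with a reused IV, both messages share the same keystream S_i, so C_i ⊕ C'_i = P_i ⊕ P'_i and thus P'_i = P_i ⊕ C_i ⊕ C'_i.
P'[1]: C ⊕ 8 ⊕ 8 = C.
P'[2]: 5 ⊕ A ⊕ A = 5.
P'[3]: 5 ⊕ F ⊕ 2 = 8.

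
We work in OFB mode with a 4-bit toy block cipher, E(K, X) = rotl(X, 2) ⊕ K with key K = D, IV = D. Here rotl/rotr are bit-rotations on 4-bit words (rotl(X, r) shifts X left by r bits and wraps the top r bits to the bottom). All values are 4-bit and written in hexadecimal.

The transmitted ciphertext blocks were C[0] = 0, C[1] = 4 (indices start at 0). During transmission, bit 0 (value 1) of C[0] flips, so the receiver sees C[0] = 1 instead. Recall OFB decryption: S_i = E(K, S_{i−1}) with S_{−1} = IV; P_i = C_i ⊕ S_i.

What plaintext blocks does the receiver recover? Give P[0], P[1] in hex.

Only C[0] changed, to 1. In OFB, a change in C_i flips the same bit in P_i only; the keystream is unaffected. Decrypting the received ciphertext:
P[0]: S = E(K, D) = A; 1 ⊕ A = B.
P[1]: S = E(K, A) = 7; 4 ⊕ 7 = 3.
Blocks that differ from the original plaintext: P[0].

P[0] = B, P[1] = 3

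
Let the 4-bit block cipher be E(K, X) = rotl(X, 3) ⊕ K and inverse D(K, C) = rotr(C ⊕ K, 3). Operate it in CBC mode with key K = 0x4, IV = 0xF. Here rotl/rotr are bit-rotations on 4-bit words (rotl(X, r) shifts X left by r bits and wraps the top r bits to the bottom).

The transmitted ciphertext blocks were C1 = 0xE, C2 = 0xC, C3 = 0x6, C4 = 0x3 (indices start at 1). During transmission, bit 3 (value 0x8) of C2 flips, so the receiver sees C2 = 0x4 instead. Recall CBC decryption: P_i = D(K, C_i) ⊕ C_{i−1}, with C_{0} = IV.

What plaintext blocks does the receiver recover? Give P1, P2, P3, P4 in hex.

P1 = 0xA, P2 = 0xE, P3 = 0x0, P4 = 0x8

Only C2 changed, to 0x4. In CBC, a change in C_i garbles P_i and flips the same bit in P_{i+1}. Decrypting the received ciphertext:
P1: D(K, 0xE) = 0x5; 0x5 ⊕ 0xF = 0xA.
P2: D(K, 0x4) = 0x0; 0x0 ⊕ 0xE = 0xE.
P3: D(K, 0x6) = 0x4; 0x4 ⊕ 0x4 = 0x0.
P4: D(K, 0x3) = 0xE; 0xE ⊕ 0x6 = 0x8.
Blocks that differ from the original plaintext: P2, P3.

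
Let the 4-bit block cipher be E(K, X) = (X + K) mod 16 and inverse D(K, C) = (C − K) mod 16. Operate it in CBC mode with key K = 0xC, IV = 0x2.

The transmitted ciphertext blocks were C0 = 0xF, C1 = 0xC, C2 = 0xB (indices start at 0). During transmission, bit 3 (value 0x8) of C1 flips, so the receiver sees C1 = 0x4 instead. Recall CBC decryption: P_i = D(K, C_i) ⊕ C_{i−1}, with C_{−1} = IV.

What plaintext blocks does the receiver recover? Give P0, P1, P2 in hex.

P0 = 0x1, P1 = 0x7, P2 = 0xB

Only C1 changed, to 0x4. In CBC, a change in C_i garbles P_i and flips the same bit in P_{i+1}. Decrypting the received ciphertext:
P0: D(K, 0xF) = 0x3; 0x3 ⊕ 0x2 = 0x1.
P1: D(K, 0x4) = 0x8; 0x8 ⊕ 0xF = 0x7.
P2: D(K, 0xB) = 0xF; 0xF ⊕ 0x4 = 0xB.
Blocks that differ from the original plaintext: P1, P2.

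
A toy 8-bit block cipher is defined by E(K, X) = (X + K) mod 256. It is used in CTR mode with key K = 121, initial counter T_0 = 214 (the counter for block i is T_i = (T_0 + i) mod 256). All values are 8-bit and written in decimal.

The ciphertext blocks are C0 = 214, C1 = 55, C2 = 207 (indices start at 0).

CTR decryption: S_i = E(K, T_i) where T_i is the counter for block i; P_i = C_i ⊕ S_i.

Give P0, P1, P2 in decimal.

P0: T = 214, S = E(K, T) = 79; 214 ⊕ 79 = 153.
P1: T = 215, S = E(K, T) = 80; 55 ⊕ 80 = 103.
P2: T = 216, S = E(K, T) = 81; 207 ⊕ 81 = 158.

P0 = 153, P1 = 103, P2 = 158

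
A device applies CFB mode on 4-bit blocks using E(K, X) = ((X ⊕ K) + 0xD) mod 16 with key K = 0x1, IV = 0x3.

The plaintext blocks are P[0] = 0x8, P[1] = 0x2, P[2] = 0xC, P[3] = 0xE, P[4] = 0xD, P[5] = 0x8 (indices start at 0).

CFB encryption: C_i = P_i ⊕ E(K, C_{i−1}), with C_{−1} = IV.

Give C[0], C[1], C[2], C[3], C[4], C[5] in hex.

C[0]: E(K, 0x3) = 0xF; 0x8 ⊕ 0xF = 0x7.
C[1]: E(K, 0x7) = 0x3; 0x2 ⊕ 0x3 = 0x1.
C[2]: E(K, 0x1) = 0xD; 0xC ⊕ 0xD = 0x1.
C[3]: E(K, 0x1) = 0xD; 0xE ⊕ 0xD = 0x3.
C[4]: E(K, 0x3) = 0xF; 0xD ⊕ 0xF = 0x2.
C[5]: E(K, 0x2) = 0x0; 0x8 ⊕ 0x0 = 0x8.

C[0] = 0x7, C[1] = 0x1, C[2] = 0x1, C[3] = 0x3, C[4] = 0x2, C[5] = 0x8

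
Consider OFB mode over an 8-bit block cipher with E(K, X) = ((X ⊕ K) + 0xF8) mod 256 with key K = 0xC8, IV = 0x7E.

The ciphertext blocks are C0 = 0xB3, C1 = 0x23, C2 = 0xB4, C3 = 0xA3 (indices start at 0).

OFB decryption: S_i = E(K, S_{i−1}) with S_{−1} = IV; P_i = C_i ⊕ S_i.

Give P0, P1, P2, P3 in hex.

P0: S = E(K, 0x7E) = 0xAE; 0xB3 ⊕ 0xAE = 0x1D.
P1: S = E(K, 0xAE) = 0x5E; 0x23 ⊕ 0x5E = 0x7D.
P2: S = E(K, 0x5E) = 0x8E; 0xB4 ⊕ 0x8E = 0x3A.
P3: S = E(K, 0x8E) = 0x3E; 0xA3 ⊕ 0x3E = 0x9D.

P0 = 0x1D, P1 = 0x7D, P2 = 0x3A, P3 = 0x9D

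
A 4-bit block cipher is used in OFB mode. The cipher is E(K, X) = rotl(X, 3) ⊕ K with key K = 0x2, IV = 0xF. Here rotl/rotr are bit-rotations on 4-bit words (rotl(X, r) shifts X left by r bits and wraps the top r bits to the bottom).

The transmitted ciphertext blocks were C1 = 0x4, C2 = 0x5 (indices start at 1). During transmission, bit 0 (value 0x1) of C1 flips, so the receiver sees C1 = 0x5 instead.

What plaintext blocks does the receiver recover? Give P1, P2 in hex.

OFB decryption: S_i = E(K, S_{i−1}) with S_{0} = IV; P_i = C_i ⊕ S_i.
Only C1 changed, to 0x5. In OFB, a change in C_i flips the same bit in P_i only; the keystream is unaffected. Decrypting the received ciphertext:
P1: S = E(K, 0xF) = 0xD; 0x5 ⊕ 0xD = 0x8.
P2: S = E(K, 0xD) = 0xC; 0x5 ⊕ 0xC = 0x9.
Blocks that differ from the original plaintext: P1.

P1 = 0x8, P2 = 0x9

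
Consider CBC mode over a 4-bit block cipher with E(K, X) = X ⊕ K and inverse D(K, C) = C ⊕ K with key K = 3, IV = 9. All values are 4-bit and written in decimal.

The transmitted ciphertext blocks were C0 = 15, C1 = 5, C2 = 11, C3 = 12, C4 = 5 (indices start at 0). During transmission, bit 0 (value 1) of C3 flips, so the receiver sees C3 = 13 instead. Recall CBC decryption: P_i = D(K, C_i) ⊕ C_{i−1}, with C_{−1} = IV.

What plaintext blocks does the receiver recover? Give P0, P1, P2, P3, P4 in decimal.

Only C3 changed, to 13. In CBC, a change in C_i garbles P_i and flips the same bit in P_{i+1}. Decrypting the received ciphertext:
P0: D(K, 15) = 12; 12 ⊕ 9 = 5.
P1: D(K, 5) = 6; 6 ⊕ 15 = 9.
P2: D(K, 11) = 8; 8 ⊕ 5 = 13.
P3: D(K, 13) = 14; 14 ⊕ 11 = 5.
P4: D(K, 5) = 6; 6 ⊕ 13 = 11.
Blocks that differ from the original plaintext: P3, P4.

P0 = 5, P1 = 9, P2 = 13, P3 = 5, P4 = 11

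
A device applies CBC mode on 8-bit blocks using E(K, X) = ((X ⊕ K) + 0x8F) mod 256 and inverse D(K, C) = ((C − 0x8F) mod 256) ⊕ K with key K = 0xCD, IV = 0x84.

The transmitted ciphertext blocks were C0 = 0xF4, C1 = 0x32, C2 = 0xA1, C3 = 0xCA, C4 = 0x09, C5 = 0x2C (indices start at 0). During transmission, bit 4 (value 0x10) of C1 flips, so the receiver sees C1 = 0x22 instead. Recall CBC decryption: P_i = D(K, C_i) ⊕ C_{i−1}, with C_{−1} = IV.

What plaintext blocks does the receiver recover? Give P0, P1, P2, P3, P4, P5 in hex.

Only C1 changed, to 0x22. In CBC, a change in C_i garbles P_i and flips the same bit in P_{i+1}. Decrypting the received ciphertext:
P0: D(K, 0xF4) = 0xA8; 0xA8 ⊕ 0x84 = 0x2C.
P1: D(K, 0x22) = 0x5E; 0x5E ⊕ 0xF4 = 0xAA.
P2: D(K, 0xA1) = 0xDF; 0xDF ⊕ 0x22 = 0xFD.
P3: D(K, 0xCA) = 0xF6; 0xF6 ⊕ 0xA1 = 0x57.
P4: D(K, 0x09) = 0xB7; 0xB7 ⊕ 0xCA = 0x7D.
P5: D(K, 0x2C) = 0x50; 0x50 ⊕ 0x09 = 0x59.
Blocks that differ from the original plaintext: P1, P2.

P0 = 0x2C, P1 = 0xAA, P2 = 0xFD, P3 = 0x57, P4 = 0x7D, P5 = 0x59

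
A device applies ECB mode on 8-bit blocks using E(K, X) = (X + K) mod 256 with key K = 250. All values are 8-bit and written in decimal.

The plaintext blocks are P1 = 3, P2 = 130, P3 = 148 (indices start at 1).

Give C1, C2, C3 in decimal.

ECB encryption: C_i = E(K, P_i).
C1: E(K, 3) = 253.
C2: E(K, 130) = 124.
C3: E(K, 148) = 142.

C1 = 253, C2 = 124, C3 = 142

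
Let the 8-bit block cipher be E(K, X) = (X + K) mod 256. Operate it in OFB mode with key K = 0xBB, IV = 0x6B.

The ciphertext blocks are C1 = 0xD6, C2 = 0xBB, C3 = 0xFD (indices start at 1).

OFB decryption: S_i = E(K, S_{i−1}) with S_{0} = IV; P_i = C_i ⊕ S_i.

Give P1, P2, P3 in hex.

P1: S = E(K, 0x6B) = 0x26; 0xD6 ⊕ 0x26 = 0xF0.
P2: S = E(K, 0x26) = 0xE1; 0xBB ⊕ 0xE1 = 0x5A.
P3: S = E(K, 0xE1) = 0x9C; 0xFD ⊕ 0x9C = 0x61.

P1 = 0xF0, P2 = 0x5A, P3 = 0x61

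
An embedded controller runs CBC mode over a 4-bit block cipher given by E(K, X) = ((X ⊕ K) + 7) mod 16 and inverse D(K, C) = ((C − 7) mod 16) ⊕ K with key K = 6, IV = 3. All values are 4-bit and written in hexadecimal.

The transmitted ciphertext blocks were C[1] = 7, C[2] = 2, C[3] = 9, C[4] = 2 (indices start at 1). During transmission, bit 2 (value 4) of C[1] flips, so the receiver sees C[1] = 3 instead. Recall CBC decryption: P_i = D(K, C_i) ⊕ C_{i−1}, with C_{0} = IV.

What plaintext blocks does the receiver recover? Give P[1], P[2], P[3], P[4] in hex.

Only C[1] changed, to 3. In CBC, a change in C_i garbles P_i and flips the same bit in P_{i+1}. Decrypting the received ciphertext:
P[1]: D(K, 3) = A; A ⊕ 3 = 9.
P[2]: D(K, 2) = D; D ⊕ 3 = E.
P[3]: D(K, 9) = 4; 4 ⊕ 2 = 6.
P[4]: D(K, 2) = D; D ⊕ 9 = 4.
Blocks that differ from the original plaintext: P[1], P[2].

P[1] = 9, P[2] = E, P[3] = 6, P[4] = 4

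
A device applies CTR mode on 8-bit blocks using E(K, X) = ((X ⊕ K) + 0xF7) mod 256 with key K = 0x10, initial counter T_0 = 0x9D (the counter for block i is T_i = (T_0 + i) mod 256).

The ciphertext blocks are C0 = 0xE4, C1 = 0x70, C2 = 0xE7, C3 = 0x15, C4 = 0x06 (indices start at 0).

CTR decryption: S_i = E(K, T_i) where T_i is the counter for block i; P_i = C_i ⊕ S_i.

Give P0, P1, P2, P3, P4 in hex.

P0: T = 0x9D, S = E(K, T) = 0x84; 0xE4 ⊕ 0x84 = 0x60.
P1: T = 0x9E, S = E(K, T) = 0x85; 0x70 ⊕ 0x85 = 0xF5.
P2: T = 0x9F, S = E(K, T) = 0x86; 0xE7 ⊕ 0x86 = 0x61.
P3: T = 0xA0, S = E(K, T) = 0xA7; 0x15 ⊕ 0xA7 = 0xB2.
P4: T = 0xA1, S = E(K, T) = 0xA8; 0x06 ⊕ 0xA8 = 0xAE.

P0 = 0x60, P1 = 0xF5, P2 = 0x61, P3 = 0xB2, P4 = 0xAE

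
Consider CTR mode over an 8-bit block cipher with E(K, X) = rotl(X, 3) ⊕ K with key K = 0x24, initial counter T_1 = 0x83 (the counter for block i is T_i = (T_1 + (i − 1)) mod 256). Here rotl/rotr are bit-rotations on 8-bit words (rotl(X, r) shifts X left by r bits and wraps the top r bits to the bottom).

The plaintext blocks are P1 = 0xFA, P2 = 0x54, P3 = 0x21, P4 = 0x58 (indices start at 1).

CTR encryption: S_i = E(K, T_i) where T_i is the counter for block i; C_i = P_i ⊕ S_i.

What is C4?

C4 = 0x48

C1: T = 0x83, S = E(K, T) = 0x38; 0xFA ⊕ 0x38 = 0xC2.
C2: T = 0x84, S = E(K, T) = 0x00; 0x54 ⊕ 0x00 = 0x54.
C3: T = 0x85, S = E(K, T) = 0x08; 0x21 ⊕ 0x08 = 0x29.
C4: T = 0x86, S = E(K, T) = 0x10; 0x58 ⊕ 0x10 = 0x48.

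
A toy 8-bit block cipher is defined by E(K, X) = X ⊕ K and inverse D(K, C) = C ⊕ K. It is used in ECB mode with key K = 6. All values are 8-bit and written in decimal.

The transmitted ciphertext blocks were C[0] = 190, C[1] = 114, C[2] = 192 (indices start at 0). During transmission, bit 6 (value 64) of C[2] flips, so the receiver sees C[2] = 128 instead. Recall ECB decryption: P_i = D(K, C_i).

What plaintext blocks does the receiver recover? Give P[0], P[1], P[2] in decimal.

Only C[2] changed, to 128. In ECB, a change in C_i affects only P_i. Decrypting the received ciphertext:
P[0]: D(K, 190) = 184.
P[1]: D(K, 114) = 116.
P[2]: D(K, 128) = 134.
Blocks that differ from the original plaintext: P[2].

P[0] = 184, P[1] = 116, P[2] = 134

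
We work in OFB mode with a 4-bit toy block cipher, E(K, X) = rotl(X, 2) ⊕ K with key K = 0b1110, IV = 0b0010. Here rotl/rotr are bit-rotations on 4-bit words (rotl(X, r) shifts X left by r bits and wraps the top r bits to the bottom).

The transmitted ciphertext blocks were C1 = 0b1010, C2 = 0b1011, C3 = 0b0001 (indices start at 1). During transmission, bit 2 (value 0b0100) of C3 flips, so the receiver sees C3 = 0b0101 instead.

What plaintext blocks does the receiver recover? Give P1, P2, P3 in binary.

OFB decryption: S_i = E(K, S_{i−1}) with S_{0} = IV; P_i = C_i ⊕ S_i.
Only C3 changed, to 0b0101. In OFB, a change in C_i flips the same bit in P_i only; the keystream is unaffected. Decrypting the received ciphertext:
P1: S = E(K, 0b0010) = 0b0110; 0b1010 ⊕ 0b0110 = 0b1100.
P2: S = E(K, 0b0110) = 0b0111; 0b1011 ⊕ 0b0111 = 0b1100.
P3: S = E(K, 0b0111) = 0b0011; 0b0101 ⊕ 0b0011 = 0b0110.
Blocks that differ from the original plaintext: P3.

P1 = 0b1100, P2 = 0b1100, P3 = 0b0110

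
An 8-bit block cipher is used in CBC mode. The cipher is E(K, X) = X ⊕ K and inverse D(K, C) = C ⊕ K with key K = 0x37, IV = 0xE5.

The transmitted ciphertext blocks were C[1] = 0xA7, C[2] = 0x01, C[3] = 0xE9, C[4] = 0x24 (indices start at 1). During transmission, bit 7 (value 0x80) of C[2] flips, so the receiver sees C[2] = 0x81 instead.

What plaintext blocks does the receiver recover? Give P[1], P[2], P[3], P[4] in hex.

P[1] = 0x75, P[2] = 0x11, P[3] = 0x5F, P[4] = 0xFA

CBC decryption: P_i = D(K, C_i) ⊕ C_{i−1}, with C_{0} = IV.
Only C[2] changed, to 0x81. In CBC, a change in C_i garbles P_i and flips the same bit in P_{i+1}. Decrypting the received ciphertext:
P[1]: D(K, 0xA7) = 0x90; 0x90 ⊕ 0xE5 = 0x75.
P[2]: D(K, 0x81) = 0xB6; 0xB6 ⊕ 0xA7 = 0x11.
P[3]: D(K, 0xE9) = 0xDE; 0xDE ⊕ 0x81 = 0x5F.
P[4]: D(K, 0x24) = 0x13; 0x13 ⊕ 0xE9 = 0xFA.
Blocks that differ from the original plaintext: P[2], P[3].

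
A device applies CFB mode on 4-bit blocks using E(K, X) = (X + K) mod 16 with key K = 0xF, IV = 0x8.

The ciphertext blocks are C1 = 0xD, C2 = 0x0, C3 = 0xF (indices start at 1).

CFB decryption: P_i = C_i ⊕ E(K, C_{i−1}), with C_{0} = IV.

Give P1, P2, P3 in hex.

P1: E(K, 0x8) = 0x7; 0xD ⊕ 0x7 = 0xA.
P2: E(K, 0xD) = 0xC; 0x0 ⊕ 0xC = 0xC.
P3: E(K, 0x0) = 0xF; 0xF ⊕ 0xF = 0x0.

P1 = 0xA, P2 = 0xC, P3 = 0x0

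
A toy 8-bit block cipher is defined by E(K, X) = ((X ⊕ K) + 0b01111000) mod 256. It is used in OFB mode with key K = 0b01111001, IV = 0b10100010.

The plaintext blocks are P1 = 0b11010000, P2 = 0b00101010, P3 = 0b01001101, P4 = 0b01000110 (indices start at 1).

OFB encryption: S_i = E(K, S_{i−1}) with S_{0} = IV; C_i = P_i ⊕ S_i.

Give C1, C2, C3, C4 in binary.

C1: S = E(K, 0b10100010) = 0b01010011; 0b11010000 ⊕ 0b01010011 = 0b10000011.
C2: S = E(K, 0b01010011) = 0b10100010; 0b00101010 ⊕ 0b10100010 = 0b10001000.
C3: S = E(K, 0b10100010) = 0b01010011; 0b01001101 ⊕ 0b01010011 = 0b00011110.
C4: S = E(K, 0b01010011) = 0b10100010; 0b01000110 ⊕ 0b10100010 = 0b11100100.

C1 = 0b10000011, C2 = 0b10001000, C3 = 0b00011110, C4 = 0b11100100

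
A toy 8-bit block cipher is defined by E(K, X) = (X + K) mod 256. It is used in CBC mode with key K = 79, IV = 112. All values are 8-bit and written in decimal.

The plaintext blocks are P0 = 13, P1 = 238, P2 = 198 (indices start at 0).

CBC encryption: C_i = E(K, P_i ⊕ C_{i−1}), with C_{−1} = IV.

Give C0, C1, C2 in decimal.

C0 = 204, C1 = 113, C2 = 6

C0: P0 ⊕ 112 = 125; E(K, 125) = 204.
C1: P1 ⊕ 204 = 34; E(K, 34) = 113.
C2: P2 ⊕ 113 = 183; E(K, 183) = 6.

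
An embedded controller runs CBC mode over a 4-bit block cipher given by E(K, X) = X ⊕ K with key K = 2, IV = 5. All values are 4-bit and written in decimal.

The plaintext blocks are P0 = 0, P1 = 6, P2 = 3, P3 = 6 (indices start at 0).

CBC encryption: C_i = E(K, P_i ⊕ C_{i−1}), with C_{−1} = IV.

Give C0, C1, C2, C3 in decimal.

C0: P0 ⊕ 5 = 5; E(K, 5) = 7.
C1: P1 ⊕ 7 = 1; E(K, 1) = 3.
C2: P2 ⊕ 3 = 0; E(K, 0) = 2.
C3: P3 ⊕ 2 = 4; E(K, 4) = 6.

C0 = 7, C1 = 3, C2 = 2, C3 = 6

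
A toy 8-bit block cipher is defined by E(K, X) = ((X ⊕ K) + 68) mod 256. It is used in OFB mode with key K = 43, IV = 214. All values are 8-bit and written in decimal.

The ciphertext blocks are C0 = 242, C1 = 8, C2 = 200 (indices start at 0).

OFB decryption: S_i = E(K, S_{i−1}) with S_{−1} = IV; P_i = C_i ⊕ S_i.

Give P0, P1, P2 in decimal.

P0: S = E(K, 214) = 65; 242 ⊕ 65 = 179.
P1: S = E(K, 65) = 174; 8 ⊕ 174 = 166.
P2: S = E(K, 174) = 201; 200 ⊕ 201 = 1.

P0 = 179, P1 = 166, P2 = 1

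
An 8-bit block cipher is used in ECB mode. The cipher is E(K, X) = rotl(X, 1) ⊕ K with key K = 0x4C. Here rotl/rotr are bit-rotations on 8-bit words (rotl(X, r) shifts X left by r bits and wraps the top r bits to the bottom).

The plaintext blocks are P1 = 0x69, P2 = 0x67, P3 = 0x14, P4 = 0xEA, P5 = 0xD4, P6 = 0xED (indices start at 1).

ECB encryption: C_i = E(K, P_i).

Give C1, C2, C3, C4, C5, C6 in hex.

C1: E(K, 0x69) = 0x9E.
C2: E(K, 0x67) = 0x82.
C3: E(K, 0x14) = 0x64.
C4: E(K, 0xEA) = 0x99.
C5: E(K, 0xD4) = 0xE5.
C6: E(K, 0xED) = 0x97.

C1 = 0x9E, C2 = 0x82, C3 = 0x64, C4 = 0x99, C5 = 0xE5, C6 = 0x97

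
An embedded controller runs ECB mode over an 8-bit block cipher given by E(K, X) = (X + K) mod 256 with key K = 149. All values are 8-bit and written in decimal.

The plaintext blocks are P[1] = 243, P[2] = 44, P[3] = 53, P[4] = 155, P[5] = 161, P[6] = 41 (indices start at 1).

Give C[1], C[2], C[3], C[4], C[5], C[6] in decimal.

ECB encryption: C_i = E(K, P_i).
C[1]: E(K, 243) = 136.
C[2]: E(K, 44) = 193.
C[3]: E(K, 53) = 202.
C[4]: E(K, 155) = 48.
C[5]: E(K, 161) = 54.
C[6]: E(K, 41) = 190.

C[1] = 136, C[2] = 193, C[3] = 202, C[4] = 48, C[5] = 54, C[6] = 190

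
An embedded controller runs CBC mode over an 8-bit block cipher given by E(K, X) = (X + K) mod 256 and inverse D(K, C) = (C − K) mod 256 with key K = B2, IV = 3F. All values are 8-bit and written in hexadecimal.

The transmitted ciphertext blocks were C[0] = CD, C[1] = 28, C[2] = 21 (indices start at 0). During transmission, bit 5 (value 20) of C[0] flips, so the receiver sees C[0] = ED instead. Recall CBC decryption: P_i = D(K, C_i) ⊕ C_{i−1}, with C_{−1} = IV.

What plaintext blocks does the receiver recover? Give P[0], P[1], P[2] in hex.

Only C[0] changed, to ED. In CBC, a change in C_i garbles P_i and flips the same bit in P_{i+1}. Decrypting the received ciphertext:
P[0]: D(K, ED) = 3B; 3B ⊕ 3F = 04.
P[1]: D(K, 28) = 76; 76 ⊕ ED = 9B.
P[2]: D(K, 21) = 6F; 6F ⊕ 28 = 47.
Blocks that differ from the original plaintext: P[0], P[1].

P[0] = 04, P[1] = 9B, P[2] = 47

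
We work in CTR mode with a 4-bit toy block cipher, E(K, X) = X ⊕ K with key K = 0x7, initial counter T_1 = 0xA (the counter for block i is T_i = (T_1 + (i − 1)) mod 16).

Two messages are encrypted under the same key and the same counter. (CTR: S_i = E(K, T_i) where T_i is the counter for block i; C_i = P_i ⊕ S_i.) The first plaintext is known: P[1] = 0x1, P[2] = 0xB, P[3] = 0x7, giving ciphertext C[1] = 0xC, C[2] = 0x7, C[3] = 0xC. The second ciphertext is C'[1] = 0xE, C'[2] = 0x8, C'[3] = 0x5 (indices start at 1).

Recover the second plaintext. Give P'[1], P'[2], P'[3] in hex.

In CTR with a reused counter, both messages share the same keystream S_i, so C_i ⊕ C'_i = P_i ⊕ P'_i and thus P'_i = P_i ⊕ C_i ⊕ C'_i.
P'[1]: 0x1 ⊕ 0xC ⊕ 0xE = 0x3.
P'[2]: 0xB ⊕ 0x7 ⊕ 0x8 = 0x4.
P'[3]: 0x7 ⊕ 0xC ⊕ 0x5 = 0xE.

P'[1] = 0x3, P'[2] = 0x4, P'[3] = 0xE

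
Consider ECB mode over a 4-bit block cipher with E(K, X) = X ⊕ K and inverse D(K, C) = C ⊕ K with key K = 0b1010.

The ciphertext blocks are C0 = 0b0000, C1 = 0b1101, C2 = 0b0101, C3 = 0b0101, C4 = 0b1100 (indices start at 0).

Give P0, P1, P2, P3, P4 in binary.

ECB decryption: P_i = D(K, C_i).
P0: D(K, 0b0000) = 0b1010.
P1: D(K, 0b1101) = 0b0111.
P2: D(K, 0b0101) = 0b1111.
P3: D(K, 0b0101) = 0b1111.
P4: D(K, 0b1100) = 0b0110.

P0 = 0b1010, P1 = 0b0111, P2 = 0b1111, P3 = 0b1111, P4 = 0b0110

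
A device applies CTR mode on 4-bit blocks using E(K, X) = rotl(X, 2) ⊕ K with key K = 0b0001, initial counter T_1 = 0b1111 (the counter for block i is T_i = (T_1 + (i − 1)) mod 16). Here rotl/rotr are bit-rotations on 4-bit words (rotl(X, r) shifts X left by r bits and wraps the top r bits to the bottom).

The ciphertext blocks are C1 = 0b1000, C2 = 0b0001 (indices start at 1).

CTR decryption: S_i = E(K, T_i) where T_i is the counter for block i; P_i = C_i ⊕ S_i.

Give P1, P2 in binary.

P1: T = 0b1111, S = E(K, T) = 0b1110; 0b1000 ⊕ 0b1110 = 0b0110.
P2: T = 0b0000, S = E(K, T) = 0b0001; 0b0001 ⊕ 0b0001 = 0b0000.

P1 = 0b0110, P2 = 0b0000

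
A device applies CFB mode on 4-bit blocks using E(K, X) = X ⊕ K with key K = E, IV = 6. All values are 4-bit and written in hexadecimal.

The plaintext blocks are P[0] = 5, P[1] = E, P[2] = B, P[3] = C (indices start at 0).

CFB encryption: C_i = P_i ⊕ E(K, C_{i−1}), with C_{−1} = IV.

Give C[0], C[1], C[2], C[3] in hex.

C[0]: E(K, 6) = 8; 5 ⊕ 8 = D.
C[1]: E(K, D) = 3; E ⊕ 3 = D.
C[2]: E(K, D) = 3; B ⊕ 3 = 8.
C[3]: E(K, 8) = 6; C ⊕ 6 = A.

C[0] = D, C[1] = D, C[2] = 8, C[3] = A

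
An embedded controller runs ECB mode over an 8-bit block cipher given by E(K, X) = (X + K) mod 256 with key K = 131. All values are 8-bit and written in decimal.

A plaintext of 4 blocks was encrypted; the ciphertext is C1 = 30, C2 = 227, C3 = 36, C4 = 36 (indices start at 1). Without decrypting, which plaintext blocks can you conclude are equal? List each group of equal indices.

ECB encrypts each block independently with the same key, so equal ciphertext blocks imply equal plaintext blocks.
C3 = C4 = 36, so P3 = P4.

P3 = P4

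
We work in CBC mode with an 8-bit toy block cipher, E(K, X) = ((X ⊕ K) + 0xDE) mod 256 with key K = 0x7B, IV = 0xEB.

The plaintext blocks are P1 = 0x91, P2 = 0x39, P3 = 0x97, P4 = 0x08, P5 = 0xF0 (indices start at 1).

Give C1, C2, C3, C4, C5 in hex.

CBC encryption: C_i = E(K, P_i ⊕ C_{i−1}), with C_{0} = IV.
C1: P1 ⊕ 0xEB = 0x7A; E(K, 0x7A) = 0xDF.
C2: P2 ⊕ 0xDF = 0xE6; E(K, 0xE6) = 0x7B.
C3: P3 ⊕ 0x7B = 0xEC; E(K, 0xEC) = 0x75.
C4: P4 ⊕ 0x75 = 0x7D; E(K, 0x7D) = 0xE4.
C5: P5 ⊕ 0xE4 = 0x14; E(K, 0x14) = 0x4D.

C1 = 0xDF, C2 = 0x7B, C3 = 0x75, C4 = 0xE4, C5 = 0x4D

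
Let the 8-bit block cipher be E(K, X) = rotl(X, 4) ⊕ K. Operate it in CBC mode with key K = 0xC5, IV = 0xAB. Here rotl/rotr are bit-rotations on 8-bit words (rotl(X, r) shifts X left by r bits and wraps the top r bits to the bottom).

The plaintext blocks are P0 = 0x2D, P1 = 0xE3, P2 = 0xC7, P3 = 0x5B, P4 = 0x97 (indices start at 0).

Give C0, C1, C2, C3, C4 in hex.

CBC encryption: C_i = E(K, P_i ⊕ C_{i−1}), with C_{−1} = IV.
C0: P0 ⊕ 0xAB = 0x86; E(K, 0x86) = 0xAD.
C1: P1 ⊕ 0xAD = 0x4E; E(K, 0x4E) = 0x21.
C2: P2 ⊕ 0x21 = 0xE6; E(K, 0xE6) = 0xAB.
C3: P3 ⊕ 0xAB = 0xF0; E(K, 0xF0) = 0xCA.
C4: P4 ⊕ 0xCA = 0x5D; E(K, 0x5D) = 0x10.

C0 = 0xAD, C1 = 0x21, C2 = 0xAB, C3 = 0xCA, C4 = 0x10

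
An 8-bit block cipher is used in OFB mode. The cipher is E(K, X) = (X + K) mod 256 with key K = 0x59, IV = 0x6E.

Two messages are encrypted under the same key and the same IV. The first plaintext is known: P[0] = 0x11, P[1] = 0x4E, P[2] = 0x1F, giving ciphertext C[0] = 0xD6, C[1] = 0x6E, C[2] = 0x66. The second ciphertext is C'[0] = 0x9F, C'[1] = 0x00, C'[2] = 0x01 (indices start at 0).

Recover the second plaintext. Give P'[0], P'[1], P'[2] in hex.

P'[0] = 0x58, P'[1] = 0x20, P'[2] = 0x78

In OFB with a reused IV, both messages share the same keystream S_i, so C_i ⊕ C'_i = P_i ⊕ P'_i and thus P'_i = P_i ⊕ C_i ⊕ C'_i.
P'[0]: 0x11 ⊕ 0xD6 ⊕ 0x9F = 0x58.
P'[1]: 0x4E ⊕ 0x6E ⊕ 0x00 = 0x20.
P'[2]: 0x1F ⊕ 0x66 ⊕ 0x01 = 0x78.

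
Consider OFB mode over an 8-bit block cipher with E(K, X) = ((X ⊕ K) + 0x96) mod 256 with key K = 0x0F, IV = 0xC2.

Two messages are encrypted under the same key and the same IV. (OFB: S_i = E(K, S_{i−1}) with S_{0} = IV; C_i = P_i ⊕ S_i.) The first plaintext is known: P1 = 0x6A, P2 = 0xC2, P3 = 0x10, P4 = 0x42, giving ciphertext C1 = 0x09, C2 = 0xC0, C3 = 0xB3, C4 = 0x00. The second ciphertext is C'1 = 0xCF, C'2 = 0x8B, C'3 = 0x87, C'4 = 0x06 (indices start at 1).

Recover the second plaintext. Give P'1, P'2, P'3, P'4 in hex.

In OFB with a reused IV, both messages share the same keystream S_i, so C_i ⊕ C'_i = P_i ⊕ P'_i and thus P'_i = P_i ⊕ C_i ⊕ C'_i.
P'1: 0x6A ⊕ 0x09 ⊕ 0xCF = 0xAC.
P'2: 0xC2 ⊕ 0xC0 ⊕ 0x8B = 0x89.
P'3: 0x10 ⊕ 0xB3 ⊕ 0x87 = 0x24.
P'4: 0x42 ⊕ 0x00 ⊕ 0x06 = 0x44.

P'1 = 0xAC, P'2 = 0x89, P'3 = 0x24, P'4 = 0x44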